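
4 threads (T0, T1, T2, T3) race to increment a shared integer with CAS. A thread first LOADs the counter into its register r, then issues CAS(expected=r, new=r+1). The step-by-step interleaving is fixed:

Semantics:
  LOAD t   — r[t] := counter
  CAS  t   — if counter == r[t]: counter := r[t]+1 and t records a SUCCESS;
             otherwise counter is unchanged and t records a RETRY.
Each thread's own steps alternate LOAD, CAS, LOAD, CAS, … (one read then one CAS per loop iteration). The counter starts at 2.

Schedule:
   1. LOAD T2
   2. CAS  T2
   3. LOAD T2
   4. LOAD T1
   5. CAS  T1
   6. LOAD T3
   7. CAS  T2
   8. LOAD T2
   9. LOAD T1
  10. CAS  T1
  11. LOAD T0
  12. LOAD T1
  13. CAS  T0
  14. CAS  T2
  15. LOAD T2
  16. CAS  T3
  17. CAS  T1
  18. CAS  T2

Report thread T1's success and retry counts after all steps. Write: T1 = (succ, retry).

step 1: T2 LOAD ⇒ load; ctr=2 reg=2
step 2: T2 CAS ⇒ ok; ctr=3 reg=2
step 3: T2 LOAD ⇒ load; ctr=3 reg=3
step 4: T1 LOAD ⇒ load; ctr=3 reg=3
step 5: T1 CAS ⇒ ok; ctr=4 reg=3
step 6: T3 LOAD ⇒ load; ctr=4 reg=4
step 7: T2 CAS ⇒ retry; ctr=4 reg=3
step 8: T2 LOAD ⇒ load; ctr=4 reg=4
step 9: T1 LOAD ⇒ load; ctr=4 reg=4
step 10: T1 CAS ⇒ ok; ctr=5 reg=4
step 11: T0 LOAD ⇒ load; ctr=5 reg=5
step 12: T1 LOAD ⇒ load; ctr=5 reg=5
step 13: T0 CAS ⇒ ok; ctr=6 reg=5
step 14: T2 CAS ⇒ retry; ctr=6 reg=4
step 15: T2 LOAD ⇒ load; ctr=6 reg=6
step 16: T3 CAS ⇒ retry; ctr=6 reg=4
step 17: T1 CAS ⇒ retry; ctr=6 reg=5
step 18: T2 CAS ⇒ ok; ctr=7 reg=6

T1 = (2, 1)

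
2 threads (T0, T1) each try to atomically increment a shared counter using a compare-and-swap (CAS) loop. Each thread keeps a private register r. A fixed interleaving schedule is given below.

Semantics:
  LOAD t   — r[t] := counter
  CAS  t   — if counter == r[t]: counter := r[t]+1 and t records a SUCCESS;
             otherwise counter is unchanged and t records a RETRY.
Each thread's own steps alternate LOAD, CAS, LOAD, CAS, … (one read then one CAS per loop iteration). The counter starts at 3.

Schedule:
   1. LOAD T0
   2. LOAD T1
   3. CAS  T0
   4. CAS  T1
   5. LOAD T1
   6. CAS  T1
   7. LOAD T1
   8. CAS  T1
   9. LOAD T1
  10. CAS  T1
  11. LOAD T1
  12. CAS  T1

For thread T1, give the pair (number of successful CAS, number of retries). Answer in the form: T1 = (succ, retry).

#1 T0 reads 3
#2 T1 reads 3
#3 T0 CAS(3→4) writes; counter now 4
#4 T1 CAS(3→4) fails; counter now 4
#5 T1 reads 4
#6 T1 CAS(4→5) writes; counter now 5
#7 T1 reads 5
#8 T1 CAS(5→6) writes; counter now 6
#9 T1 reads 6
#10 T1 CAS(6→7) writes; counter now 7
#11 T1 reads 7
#12 T1 CAS(7→8) writes; counter now 8

T1 = (4, 1)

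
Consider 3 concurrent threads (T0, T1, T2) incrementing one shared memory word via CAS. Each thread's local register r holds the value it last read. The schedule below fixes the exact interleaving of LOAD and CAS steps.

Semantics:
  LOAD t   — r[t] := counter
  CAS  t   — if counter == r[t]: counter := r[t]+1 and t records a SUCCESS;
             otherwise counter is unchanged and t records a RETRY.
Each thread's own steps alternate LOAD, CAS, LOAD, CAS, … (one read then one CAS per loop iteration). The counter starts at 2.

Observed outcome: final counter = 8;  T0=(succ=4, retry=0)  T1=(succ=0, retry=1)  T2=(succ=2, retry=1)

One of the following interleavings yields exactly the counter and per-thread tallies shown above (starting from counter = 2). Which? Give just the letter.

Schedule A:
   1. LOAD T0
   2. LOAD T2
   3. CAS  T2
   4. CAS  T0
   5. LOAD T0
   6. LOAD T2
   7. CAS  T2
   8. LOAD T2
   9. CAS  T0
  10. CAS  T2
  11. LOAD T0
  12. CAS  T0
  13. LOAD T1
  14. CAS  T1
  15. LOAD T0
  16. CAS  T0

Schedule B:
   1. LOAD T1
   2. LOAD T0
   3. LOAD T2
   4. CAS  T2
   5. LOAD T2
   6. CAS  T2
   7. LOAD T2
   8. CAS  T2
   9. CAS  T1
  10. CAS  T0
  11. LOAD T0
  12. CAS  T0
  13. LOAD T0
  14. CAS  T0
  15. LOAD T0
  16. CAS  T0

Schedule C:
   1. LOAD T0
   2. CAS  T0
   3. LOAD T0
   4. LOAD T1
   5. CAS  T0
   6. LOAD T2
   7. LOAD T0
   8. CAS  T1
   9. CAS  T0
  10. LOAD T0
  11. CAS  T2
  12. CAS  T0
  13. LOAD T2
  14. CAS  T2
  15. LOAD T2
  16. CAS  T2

C

Run C:
   1) LOAD T0:  M=2  r_T0=2
   2) CAS  T0:  M=3  r_T0=2 ✓
   3) LOAD T0:  M=3  r_T0=3
   4) LOAD T1:  M=3  r_T1=3
   5) CAS  T0:  M=4  r_T0=3 ✓
   6) LOAD T2:  M=4  r_T2=4
   7) LOAD T0:  M=4  r_T0=4
   8) CAS  T1:  M=4  r_T1=3 ✗
   9) CAS  T0:  M=5  r_T0=4 ✓
  10) LOAD T0:  M=5  r_T0=5
  11) CAS  T2:  M=5  r_T2=4 ✗
  12) CAS  T0:  M=6  r_T0=5 ✓
  13) LOAD T2:  M=6  r_T2=6
  14) CAS  T2:  M=7  r_T2=6 ✓
  15) LOAD T2:  M=7  r_T2=7
  16) CAS  T2:  M=8  r_T2=7 ✓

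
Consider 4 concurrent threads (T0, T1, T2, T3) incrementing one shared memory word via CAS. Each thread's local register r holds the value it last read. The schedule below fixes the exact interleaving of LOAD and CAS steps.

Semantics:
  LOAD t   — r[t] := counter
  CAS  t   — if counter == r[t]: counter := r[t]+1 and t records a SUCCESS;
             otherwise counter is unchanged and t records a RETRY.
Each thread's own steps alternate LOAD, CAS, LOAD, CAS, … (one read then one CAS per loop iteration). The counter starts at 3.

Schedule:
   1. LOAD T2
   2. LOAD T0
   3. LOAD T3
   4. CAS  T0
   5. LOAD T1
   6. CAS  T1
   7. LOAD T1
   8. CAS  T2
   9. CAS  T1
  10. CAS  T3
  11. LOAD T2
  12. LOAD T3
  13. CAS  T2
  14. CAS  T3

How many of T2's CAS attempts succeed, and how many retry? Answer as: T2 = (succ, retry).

T2 = (1, 1)

   1) LOAD T2:  M=3  r_T2=3
   2) LOAD T0:  M=3  r_T0=3
   3) LOAD T3:  M=3  r_T3=3
   4) CAS  T0:  M=4  r_T0=3 ✓
   5) LOAD T1:  M=4  r_T1=4
   6) CAS  T1:  M=5  r_T1=4 ✓
   7) LOAD T1:  M=5  r_T1=5
   8) CAS  T2:  M=5  r_T2=3 ✗
   9) CAS  T1:  M=6  r_T1=5 ✓
  10) CAS  T3:  M=6  r_T3=3 ✗
  11) LOAD T2:  M=6  r_T2=6
  12) LOAD T3:  M=6  r_T3=6
  13) CAS  T2:  M=7  r_T2=6 ✓
  14) CAS  T3:  M=7  r_T3=6 ✗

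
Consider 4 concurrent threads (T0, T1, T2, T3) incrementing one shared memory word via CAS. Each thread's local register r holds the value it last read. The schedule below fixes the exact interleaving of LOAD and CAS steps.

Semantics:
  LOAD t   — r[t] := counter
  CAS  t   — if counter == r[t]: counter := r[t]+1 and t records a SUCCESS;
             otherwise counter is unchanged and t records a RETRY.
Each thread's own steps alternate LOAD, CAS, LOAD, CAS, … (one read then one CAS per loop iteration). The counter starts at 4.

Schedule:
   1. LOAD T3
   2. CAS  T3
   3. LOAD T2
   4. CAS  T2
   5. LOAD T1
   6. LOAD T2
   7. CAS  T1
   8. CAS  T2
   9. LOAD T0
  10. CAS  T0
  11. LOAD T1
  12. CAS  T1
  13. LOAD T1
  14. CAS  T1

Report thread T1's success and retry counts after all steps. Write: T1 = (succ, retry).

T1 = (3, 0)

step 1: T3 LOAD ⇒ load; ctr=4 reg=4
step 2: T3 CAS ⇒ ok; ctr=5 reg=4
step 3: T2 LOAD ⇒ load; ctr=5 reg=5
step 4: T2 CAS ⇒ ok; ctr=6 reg=5
step 5: T1 LOAD ⇒ load; ctr=6 reg=6
step 6: T2 LOAD ⇒ load; ctr=6 reg=6
step 7: T1 CAS ⇒ ok; ctr=7 reg=6
step 8: T2 CAS ⇒ retry; ctr=7 reg=6
step 9: T0 LOAD ⇒ load; ctr=7 reg=7
step 10: T0 CAS ⇒ ok; ctr=8 reg=7
step 11: T1 LOAD ⇒ load; ctr=8 reg=8
step 12: T1 CAS ⇒ ok; ctr=9 reg=8
step 13: T1 LOAD ⇒ load; ctr=9 reg=9
step 14: T1 CAS ⇒ ok; ctr=10 reg=9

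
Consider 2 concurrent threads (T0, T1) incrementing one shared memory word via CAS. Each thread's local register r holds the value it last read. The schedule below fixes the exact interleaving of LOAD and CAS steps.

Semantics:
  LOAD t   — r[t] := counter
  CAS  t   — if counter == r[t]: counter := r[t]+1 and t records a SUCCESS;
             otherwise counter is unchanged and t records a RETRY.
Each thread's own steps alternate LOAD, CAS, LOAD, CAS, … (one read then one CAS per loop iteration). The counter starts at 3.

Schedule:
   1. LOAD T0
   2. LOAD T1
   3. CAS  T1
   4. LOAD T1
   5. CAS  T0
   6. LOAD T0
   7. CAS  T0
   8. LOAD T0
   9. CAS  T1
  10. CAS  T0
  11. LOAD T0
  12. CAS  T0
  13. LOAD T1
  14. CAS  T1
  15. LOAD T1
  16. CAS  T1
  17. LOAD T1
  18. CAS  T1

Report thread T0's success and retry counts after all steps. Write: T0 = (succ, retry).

T0 LOAD — after: cnt=3, r=3 — load
T1 LOAD — after: cnt=3, r=3 — load
T1 CAS — after: cnt=4, r=3 — ok
T1 LOAD — after: cnt=4, r=4 — load
T0 CAS — after: cnt=4, r=3 — retry
T0 LOAD — after: cnt=4, r=4 — load
T0 CAS — after: cnt=5, r=4 — ok
T0 LOAD — after: cnt=5, r=5 — load
T1 CAS — after: cnt=5, r=4 — retry
T0 CAS — after: cnt=6, r=5 — ok
T0 LOAD — after: cnt=6, r=6 — load
T0 CAS — after: cnt=7, r=6 — ok
T1 LOAD — after: cnt=7, r=7 — load
T1 CAS — after: cnt=8, r=7 — ok
T1 LOAD — after: cnt=8, r=8 — load
T1 CAS — after: cnt=9, r=8 — ok
T1 LOAD — after: cnt=9, r=9 — load
T1 CAS — after: cnt=10, r=9 — ok

T0 = (3, 1)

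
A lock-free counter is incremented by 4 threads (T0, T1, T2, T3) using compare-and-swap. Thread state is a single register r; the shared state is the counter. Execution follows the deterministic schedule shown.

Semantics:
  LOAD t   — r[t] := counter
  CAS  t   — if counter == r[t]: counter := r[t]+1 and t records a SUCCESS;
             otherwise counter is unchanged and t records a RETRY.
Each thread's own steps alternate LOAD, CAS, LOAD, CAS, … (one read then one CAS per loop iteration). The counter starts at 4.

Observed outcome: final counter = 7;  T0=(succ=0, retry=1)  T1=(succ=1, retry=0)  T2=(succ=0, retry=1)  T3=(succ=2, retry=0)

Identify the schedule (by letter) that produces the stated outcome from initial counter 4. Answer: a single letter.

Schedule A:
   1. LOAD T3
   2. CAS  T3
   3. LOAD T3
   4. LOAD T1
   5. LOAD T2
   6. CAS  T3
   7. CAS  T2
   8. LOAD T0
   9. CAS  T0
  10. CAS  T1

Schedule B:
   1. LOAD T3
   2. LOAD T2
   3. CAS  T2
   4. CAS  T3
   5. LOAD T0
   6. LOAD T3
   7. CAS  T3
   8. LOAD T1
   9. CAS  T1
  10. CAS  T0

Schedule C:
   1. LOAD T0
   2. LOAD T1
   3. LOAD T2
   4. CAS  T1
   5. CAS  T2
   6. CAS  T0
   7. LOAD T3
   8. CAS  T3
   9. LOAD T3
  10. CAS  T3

Tracing schedule C:
1. LOAD T0 → mem=4 r[T0]=4 [LOAD]
2. LOAD T1 → mem=4 r[T1]=4 [LOAD]
3. LOAD T2 → mem=4 r[T2]=4 [LOAD]
4. CAS T1 → mem=5 r[T1]=4 [OK]
5. CAS T2 → mem=5 r[T2]=4 [RETRY]
6. CAS T0 → mem=5 r[T0]=4 [RETRY]
7. LOAD T3 → mem=5 r[T3]=5 [LOAD]
8. CAS T3 → mem=6 r[T3]=5 [OK]
9. LOAD T3 → mem=6 r[T3]=6 [LOAD]
10. CAS T3 → mem=7 r[T3]=6 [OK]

C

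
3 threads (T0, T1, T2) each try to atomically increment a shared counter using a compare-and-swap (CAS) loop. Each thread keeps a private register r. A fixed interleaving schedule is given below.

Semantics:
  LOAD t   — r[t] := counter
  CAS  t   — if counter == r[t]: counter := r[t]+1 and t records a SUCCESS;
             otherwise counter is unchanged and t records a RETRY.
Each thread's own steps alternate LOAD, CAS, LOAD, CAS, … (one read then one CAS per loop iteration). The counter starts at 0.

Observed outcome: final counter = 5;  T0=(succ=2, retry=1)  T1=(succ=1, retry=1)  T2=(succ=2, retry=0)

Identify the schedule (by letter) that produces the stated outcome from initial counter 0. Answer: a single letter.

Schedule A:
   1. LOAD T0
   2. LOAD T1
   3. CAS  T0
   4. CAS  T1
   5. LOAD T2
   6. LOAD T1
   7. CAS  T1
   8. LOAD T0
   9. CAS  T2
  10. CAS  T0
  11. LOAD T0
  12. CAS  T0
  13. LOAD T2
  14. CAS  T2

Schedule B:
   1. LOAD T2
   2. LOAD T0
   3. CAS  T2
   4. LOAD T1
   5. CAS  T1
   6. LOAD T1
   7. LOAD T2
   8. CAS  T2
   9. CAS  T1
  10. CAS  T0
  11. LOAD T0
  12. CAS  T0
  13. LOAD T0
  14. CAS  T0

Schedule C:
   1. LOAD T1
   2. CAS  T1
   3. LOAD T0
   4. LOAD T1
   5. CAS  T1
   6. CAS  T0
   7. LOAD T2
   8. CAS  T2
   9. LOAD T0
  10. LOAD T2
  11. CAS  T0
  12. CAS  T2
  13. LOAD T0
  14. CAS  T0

B

Simulating candidate B:
[1] T2.load  rd  (counter 0, T2.r 0)
[2] T0.load  rd  (counter 0, T0.r 0)
[3] T2.cas  hit  (counter 1, T2.r 0)
[4] T1.load  rd  (counter 1, T1.r 1)
[5] T1.cas  hit  (counter 2, T1.r 1)
[6] T1.load  rd  (counter 2, T1.r 2)
[7] T2.load  rd  (counter 2, T2.r 2)
[8] T2.cas  hit  (counter 3, T2.r 2)
[9] T1.cas  miss  (counter 3, T1.r 2)
[10] T0.cas  miss  (counter 3, T0.r 0)
[11] T0.load  rd  (counter 3, T0.r 3)
[12] T0.cas  hit  (counter 4, T0.r 3)
[13] T0.load  rd  (counter 4, T0.r 4)
[14] T0.cas  hit  (counter 5, T0.r 4)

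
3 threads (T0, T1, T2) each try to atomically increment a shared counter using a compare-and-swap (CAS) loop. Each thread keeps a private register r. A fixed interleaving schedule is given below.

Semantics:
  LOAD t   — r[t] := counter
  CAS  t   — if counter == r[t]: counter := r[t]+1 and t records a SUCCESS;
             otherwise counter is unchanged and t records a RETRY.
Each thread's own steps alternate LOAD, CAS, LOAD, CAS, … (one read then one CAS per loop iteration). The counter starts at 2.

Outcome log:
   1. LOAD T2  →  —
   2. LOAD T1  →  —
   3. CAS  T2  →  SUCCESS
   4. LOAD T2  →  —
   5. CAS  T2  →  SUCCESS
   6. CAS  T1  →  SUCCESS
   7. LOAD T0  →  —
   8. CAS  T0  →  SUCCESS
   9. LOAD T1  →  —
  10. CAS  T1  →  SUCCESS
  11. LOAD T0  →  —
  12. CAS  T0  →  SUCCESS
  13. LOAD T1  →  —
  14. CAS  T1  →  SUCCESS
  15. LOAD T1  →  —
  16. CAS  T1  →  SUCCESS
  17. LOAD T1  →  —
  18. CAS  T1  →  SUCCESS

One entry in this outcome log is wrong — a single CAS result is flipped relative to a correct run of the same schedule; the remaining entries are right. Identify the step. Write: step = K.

step = 6

Correct run:
step 1: T2 LOAD ⇒ load; ctr=2 reg=2
step 2: T1 LOAD ⇒ load; ctr=2 reg=2
step 3: T2 CAS ⇒ ok; ctr=3 reg=2
step 4: T2 LOAD ⇒ load; ctr=3 reg=3
step 5: T2 CAS ⇒ ok; ctr=4 reg=3
step 6: T1 CAS ⇒ retry; ctr=4 reg=2
step 7: T0 LOAD ⇒ load; ctr=4 reg=4
step 8: T0 CAS ⇒ ok; ctr=5 reg=4
step 9: T1 LOAD ⇒ load; ctr=5 reg=5
step 10: T1 CAS ⇒ ok; ctr=6 reg=5
step 11: T0 LOAD ⇒ load; ctr=6 reg=6
step 12: T0 CAS ⇒ ok; ctr=7 reg=6
step 13: T1 LOAD ⇒ load; ctr=7 reg=7
step 14: T1 CAS ⇒ ok; ctr=8 reg=7
step 15: T1 LOAD ⇒ load; ctr=8 reg=8
step 16: T1 CAS ⇒ ok; ctr=9 reg=8
step 17: T1 LOAD ⇒ load; ctr=9 reg=9
step 18: T1 CAS ⇒ ok; ctr=10 reg=9
Flip is step 6.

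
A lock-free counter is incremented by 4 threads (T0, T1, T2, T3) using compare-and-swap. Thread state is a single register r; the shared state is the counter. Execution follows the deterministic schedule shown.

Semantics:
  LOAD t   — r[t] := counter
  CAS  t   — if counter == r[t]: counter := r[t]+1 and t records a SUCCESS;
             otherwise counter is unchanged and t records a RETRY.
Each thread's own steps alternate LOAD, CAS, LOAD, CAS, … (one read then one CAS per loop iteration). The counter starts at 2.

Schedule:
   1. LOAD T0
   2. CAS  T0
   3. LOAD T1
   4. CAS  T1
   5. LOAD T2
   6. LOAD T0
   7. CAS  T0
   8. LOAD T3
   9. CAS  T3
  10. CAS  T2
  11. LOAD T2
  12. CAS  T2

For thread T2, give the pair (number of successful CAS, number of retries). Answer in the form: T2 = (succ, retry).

T2 = (1, 1)

T0 LOAD — after: cnt=2, r=2 — load
T0 CAS — after: cnt=3, r=2 — ok
T1 LOAD — after: cnt=3, r=3 — load
T1 CAS — after: cnt=4, r=3 — ok
T2 LOAD — after: cnt=4, r=4 — load
T0 LOAD — after: cnt=4, r=4 — load
T0 CAS — after: cnt=5, r=4 — ok
T3 LOAD — after: cnt=5, r=5 — load
T3 CAS — after: cnt=6, r=5 — ok
T2 CAS — after: cnt=6, r=4 — retry
T2 LOAD — after: cnt=6, r=6 — load
T2 CAS — after: cnt=7, r=6 — ok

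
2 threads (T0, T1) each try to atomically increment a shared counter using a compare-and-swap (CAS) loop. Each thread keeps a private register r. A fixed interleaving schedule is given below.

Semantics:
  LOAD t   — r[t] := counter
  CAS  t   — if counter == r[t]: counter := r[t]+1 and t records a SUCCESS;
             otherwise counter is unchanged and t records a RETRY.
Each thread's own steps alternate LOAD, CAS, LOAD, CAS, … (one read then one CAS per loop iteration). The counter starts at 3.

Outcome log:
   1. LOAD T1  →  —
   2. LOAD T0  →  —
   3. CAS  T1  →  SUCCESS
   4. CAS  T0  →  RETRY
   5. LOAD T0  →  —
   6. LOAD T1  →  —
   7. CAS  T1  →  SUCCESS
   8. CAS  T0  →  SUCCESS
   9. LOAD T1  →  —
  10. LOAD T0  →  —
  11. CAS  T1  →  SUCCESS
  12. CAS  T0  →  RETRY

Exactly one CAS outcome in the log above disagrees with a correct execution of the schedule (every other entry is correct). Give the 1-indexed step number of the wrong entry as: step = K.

Correct run:
   1) LOAD T1:  M=3  r_T1=3
   2) LOAD T0:  M=3  r_T0=3
   3) CAS  T1:  M=4  r_T1=3 ✓
   4) CAS  T0:  M=4  r_T0=3 ✗
   5) LOAD T0:  M=4  r_T0=4
   6) LOAD T1:  M=4  r_T1=4
   7) CAS  T1:  M=5  r_T1=4 ✓
   8) CAS  T0:  M=5  r_T0=4 ✗
   9) LOAD T1:  M=5  r_T1=5
  10) LOAD T0:  M=5  r_T0=5
  11) CAS  T1:  M=6  r_T1=5 ✓
  12) CAS  T0:  M=6  r_T0=5 ✗
Log disagrees first at step 8.

step = 8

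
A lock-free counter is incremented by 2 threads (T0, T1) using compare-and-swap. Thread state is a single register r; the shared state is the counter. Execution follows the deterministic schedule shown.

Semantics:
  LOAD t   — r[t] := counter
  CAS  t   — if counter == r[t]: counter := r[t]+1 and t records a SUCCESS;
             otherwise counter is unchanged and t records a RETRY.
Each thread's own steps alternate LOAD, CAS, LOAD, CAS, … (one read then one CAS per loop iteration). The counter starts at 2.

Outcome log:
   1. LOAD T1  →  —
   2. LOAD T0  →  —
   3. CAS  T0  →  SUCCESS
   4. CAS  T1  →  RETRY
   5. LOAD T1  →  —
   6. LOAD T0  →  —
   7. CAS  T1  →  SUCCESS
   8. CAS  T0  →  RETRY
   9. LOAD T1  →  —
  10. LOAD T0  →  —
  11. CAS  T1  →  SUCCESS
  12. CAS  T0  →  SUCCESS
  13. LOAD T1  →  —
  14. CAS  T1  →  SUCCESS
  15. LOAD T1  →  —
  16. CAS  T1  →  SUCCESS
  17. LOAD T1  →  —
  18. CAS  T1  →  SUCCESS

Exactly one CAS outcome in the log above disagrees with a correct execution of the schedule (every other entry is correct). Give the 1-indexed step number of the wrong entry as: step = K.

step = 12

Re-executing:
[1] T1.load  rd  (counter 2, T1.r 2)
[2] T0.load  rd  (counter 2, T0.r 2)
[3] T0.cas  hit  (counter 3, T0.r 2)
[4] T1.cas  miss  (counter 3, T1.r 2)
[5] T1.load  rd  (counter 3, T1.r 3)
[6] T0.load  rd  (counter 3, T0.r 3)
[7] T1.cas  hit  (counter 4, T1.r 3)
[8] T0.cas  miss  (counter 4, T0.r 3)
[9] T1.load  rd  (counter 4, T1.r 4)
[10] T0.load  rd  (counter 4, T0.r 4)
[11] T1.cas  hit  (counter 5, T1.r 4)
[12] T0.cas  miss  (counter 5, T0.r 4)
[13] T1.load  rd  (counter 5, T1.r 5)
[14] T1.cas  hit  (counter 6, T1.r 5)
[15] T1.load  rd  (counter 6, T1.r 6)
[16] T1.cas  hit  (counter 7, T1.r 6)
[17] T1.load  rd  (counter 7, T1.r 7)
[18] T1.cas  hit  (counter 8, T1.r 7)
Log disagrees first at step 12.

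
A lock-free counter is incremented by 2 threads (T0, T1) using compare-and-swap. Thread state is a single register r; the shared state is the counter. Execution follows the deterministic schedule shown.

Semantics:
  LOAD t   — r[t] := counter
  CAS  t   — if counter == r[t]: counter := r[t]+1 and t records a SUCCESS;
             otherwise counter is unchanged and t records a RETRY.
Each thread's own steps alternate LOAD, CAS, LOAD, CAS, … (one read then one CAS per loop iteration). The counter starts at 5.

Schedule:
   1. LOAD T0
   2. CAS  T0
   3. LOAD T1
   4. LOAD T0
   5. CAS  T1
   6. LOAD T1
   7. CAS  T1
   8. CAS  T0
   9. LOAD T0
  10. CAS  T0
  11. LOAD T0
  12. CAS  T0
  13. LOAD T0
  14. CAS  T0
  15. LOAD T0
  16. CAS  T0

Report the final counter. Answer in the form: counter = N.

counter = 12

   1) LOAD T0:  M=5  r_T0=5
   2) CAS  T0:  M=6  r_T0=5 ✓
   3) LOAD T1:  M=6  r_T1=6
   4) LOAD T0:  M=6  r_T0=6
   5) CAS  T1:  M=7  r_T1=6 ✓
   6) LOAD T1:  M=7  r_T1=7
   7) CAS  T1:  M=8  r_T1=7 ✓
   8) CAS  T0:  M=8  r_T0=6 ✗
   9) LOAD T0:  M=8  r_T0=8
  10) CAS  T0:  M=9  r_T0=8 ✓
  11) LOAD T0:  M=9  r_T0=9
  12) CAS  T0:  M=10  r_T0=9 ✓
  13) LOAD T0:  M=10  r_T0=10
  14) CAS  T0:  M=11  r_T0=10 ✓
  15) LOAD T0:  M=11  r_T0=11
  16) CAS  T0:  M=12  r_T0=11 ✓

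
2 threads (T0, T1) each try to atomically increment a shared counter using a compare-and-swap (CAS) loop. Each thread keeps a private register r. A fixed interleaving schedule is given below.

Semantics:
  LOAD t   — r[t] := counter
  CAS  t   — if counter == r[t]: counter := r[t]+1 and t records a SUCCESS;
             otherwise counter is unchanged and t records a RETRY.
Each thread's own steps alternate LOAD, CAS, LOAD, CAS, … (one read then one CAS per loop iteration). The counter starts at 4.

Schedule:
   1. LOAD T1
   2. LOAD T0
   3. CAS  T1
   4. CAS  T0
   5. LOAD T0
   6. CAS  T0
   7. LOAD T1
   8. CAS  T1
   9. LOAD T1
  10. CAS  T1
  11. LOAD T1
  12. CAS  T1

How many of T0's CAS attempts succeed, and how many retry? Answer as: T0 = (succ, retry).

T0 = (1, 1)

#1 T1 reads 4
#2 T0 reads 4
#3 T1 CAS(4→5) writes; counter now 5
#4 T0 CAS(4→5) fails; counter now 5
#5 T0 reads 5
#6 T0 CAS(5→6) writes; counter now 6
#7 T1 reads 6
#8 T1 CAS(6→7) writes; counter now 7
#9 T1 reads 7
#10 T1 CAS(7→8) writes; counter now 8
#11 T1 reads 8
#12 T1 CAS(8→9) writes; counter now 9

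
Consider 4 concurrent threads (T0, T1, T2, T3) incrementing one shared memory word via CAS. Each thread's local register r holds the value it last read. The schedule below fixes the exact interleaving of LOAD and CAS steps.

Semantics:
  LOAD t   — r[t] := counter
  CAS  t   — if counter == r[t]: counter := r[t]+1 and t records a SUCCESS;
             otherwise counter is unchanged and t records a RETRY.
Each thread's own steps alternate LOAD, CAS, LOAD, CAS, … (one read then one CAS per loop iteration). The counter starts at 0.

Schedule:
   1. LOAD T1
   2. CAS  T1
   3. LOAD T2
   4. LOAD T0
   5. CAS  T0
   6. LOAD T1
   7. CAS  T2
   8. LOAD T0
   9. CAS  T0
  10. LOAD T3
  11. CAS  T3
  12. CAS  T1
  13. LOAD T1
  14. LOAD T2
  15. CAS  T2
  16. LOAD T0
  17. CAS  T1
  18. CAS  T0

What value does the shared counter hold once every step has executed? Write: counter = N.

#1 T1 reads 0
#2 T1 CAS(0→1) writes; counter now 1
#3 T2 reads 1
#4 T0 reads 1
#5 T0 CAS(1→2) writes; counter now 2
#6 T1 reads 2
#7 T2 CAS(1→2) fails; counter now 2
#8 T0 reads 2
#9 T0 CAS(2→3) writes; counter now 3
#10 T3 reads 3
#11 T3 CAS(3→4) writes; counter now 4
#12 T1 CAS(2→3) fails; counter now 4
#13 T1 reads 4
#14 T2 reads 4
#15 T2 CAS(4→5) writes; counter now 5
#16 T0 reads 5
#17 T1 CAS(4→5) fails; counter now 5
#18 T0 CAS(5→6) writes; counter now 6

counter = 6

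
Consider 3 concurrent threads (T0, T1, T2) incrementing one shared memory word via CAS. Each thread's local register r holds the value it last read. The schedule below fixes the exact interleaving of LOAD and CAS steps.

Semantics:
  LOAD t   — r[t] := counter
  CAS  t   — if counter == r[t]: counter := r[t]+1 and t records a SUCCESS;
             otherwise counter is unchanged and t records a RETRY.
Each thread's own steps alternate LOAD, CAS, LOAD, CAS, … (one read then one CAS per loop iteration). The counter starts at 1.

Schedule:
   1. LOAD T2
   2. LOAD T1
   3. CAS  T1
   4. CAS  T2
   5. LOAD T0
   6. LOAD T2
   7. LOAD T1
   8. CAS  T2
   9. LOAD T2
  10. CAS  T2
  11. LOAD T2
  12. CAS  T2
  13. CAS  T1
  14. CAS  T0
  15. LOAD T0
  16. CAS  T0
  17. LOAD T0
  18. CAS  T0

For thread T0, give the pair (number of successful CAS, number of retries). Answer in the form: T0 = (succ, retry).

T0 = (2, 1)

1. LOAD T2 → mem=1 r[T2]=1 [LOAD]
2. LOAD T1 → mem=1 r[T1]=1 [LOAD]
3. CAS T1 → mem=2 r[T1]=1 [OK]
4. CAS T2 → mem=2 r[T2]=1 [RETRY]
5. LOAD T0 → mem=2 r[T0]=2 [LOAD]
6. LOAD T2 → mem=2 r[T2]=2 [LOAD]
7. LOAD T1 → mem=2 r[T1]=2 [LOAD]
8. CAS T2 → mem=3 r[T2]=2 [OK]
9. LOAD T2 → mem=3 r[T2]=3 [LOAD]
10. CAS T2 → mem=4 r[T2]=3 [OK]
11. LOAD T2 → mem=4 r[T2]=4 [LOAD]
12. CAS T2 → mem=5 r[T2]=4 [OK]
13. CAS T1 → mem=5 r[T1]=2 [RETRY]
14. CAS T0 → mem=5 r[T0]=2 [RETRY]
15. LOAD T0 → mem=5 r[T0]=5 [LOAD]
16. CAS T0 → mem=6 r[T0]=5 [OK]
17. LOAD T0 → mem=6 r[T0]=6 [LOAD]
18. CAS T0 → mem=7 r[T0]=6 [OK]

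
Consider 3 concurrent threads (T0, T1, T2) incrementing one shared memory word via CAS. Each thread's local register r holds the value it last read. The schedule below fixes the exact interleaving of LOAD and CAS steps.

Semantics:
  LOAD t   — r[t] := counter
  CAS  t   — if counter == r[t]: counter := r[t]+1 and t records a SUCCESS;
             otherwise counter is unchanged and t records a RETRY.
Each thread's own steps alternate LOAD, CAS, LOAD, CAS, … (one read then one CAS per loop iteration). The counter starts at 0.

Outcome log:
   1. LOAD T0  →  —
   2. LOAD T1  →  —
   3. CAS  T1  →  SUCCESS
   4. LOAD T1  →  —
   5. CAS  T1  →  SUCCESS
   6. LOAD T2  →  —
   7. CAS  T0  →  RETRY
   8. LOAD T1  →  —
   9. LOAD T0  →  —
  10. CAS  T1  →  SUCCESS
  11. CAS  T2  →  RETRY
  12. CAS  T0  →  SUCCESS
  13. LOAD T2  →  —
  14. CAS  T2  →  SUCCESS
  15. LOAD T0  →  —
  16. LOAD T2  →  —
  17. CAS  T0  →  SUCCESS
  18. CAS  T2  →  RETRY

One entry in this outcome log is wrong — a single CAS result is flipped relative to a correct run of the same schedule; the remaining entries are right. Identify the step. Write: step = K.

Reference trace:
step 1: T0 LOAD ⇒ load; ctr=0 reg=0
step 2: T1 LOAD ⇒ load; ctr=0 reg=0
step 3: T1 CAS ⇒ ok; ctr=1 reg=0
step 4: T1 LOAD ⇒ load; ctr=1 reg=1
step 5: T1 CAS ⇒ ok; ctr=2 reg=1
step 6: T2 LOAD ⇒ load; ctr=2 reg=2
step 7: T0 CAS ⇒ retry; ctr=2 reg=0
step 8: T1 LOAD ⇒ load; ctr=2 reg=2
step 9: T0 LOAD ⇒ load; ctr=2 reg=2
step 10: T1 CAS ⇒ ok; ctr=3 reg=2
step 11: T2 CAS ⇒ retry; ctr=3 reg=2
step 12: T0 CAS ⇒ retry; ctr=3 reg=2
step 13: T2 LOAD ⇒ load; ctr=3 reg=3
step 14: T2 CAS ⇒ ok; ctr=4 reg=3
step 15: T0 LOAD ⇒ load; ctr=4 reg=4
step 16: T2 LOAD ⇒ load; ctr=4 reg=4
step 17: T0 CAS ⇒ ok; ctr=5 reg=4
step 18: T2 CAS ⇒ retry; ctr=5 reg=4
Log disagrees first at step 12.

step = 12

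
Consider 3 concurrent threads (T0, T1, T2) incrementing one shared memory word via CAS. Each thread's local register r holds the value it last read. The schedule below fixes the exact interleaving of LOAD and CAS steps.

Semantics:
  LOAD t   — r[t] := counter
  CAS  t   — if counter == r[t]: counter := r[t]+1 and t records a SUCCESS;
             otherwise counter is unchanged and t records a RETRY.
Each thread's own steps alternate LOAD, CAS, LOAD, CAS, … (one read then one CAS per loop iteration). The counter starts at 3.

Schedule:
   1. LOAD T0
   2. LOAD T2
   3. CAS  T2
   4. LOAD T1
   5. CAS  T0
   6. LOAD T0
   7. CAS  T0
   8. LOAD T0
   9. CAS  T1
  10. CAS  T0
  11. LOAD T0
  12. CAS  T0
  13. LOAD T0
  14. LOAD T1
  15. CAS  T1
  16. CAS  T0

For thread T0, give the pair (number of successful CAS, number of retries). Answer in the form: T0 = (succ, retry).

T0 = (3, 2)

[1] T0.load  rd  (counter 3, T0.r 3)
[2] T2.load  rd  (counter 3, T2.r 3)
[3] T2.cas  hit  (counter 4, T2.r 3)
[4] T1.load  rd  (counter 4, T1.r 4)
[5] T0.cas  miss  (counter 4, T0.r 3)
[6] T0.load  rd  (counter 4, T0.r 4)
[7] T0.cas  hit  (counter 5, T0.r 4)
[8] T0.load  rd  (counter 5, T0.r 5)
[9] T1.cas  miss  (counter 5, T1.r 4)
[10] T0.cas  hit  (counter 6, T0.r 5)
[11] T0.load  rd  (counter 6, T0.r 6)
[12] T0.cas  hit  (counter 7, T0.r 6)
[13] T0.load  rd  (counter 7, T0.r 7)
[14] T1.load  rd  (counter 7, T1.r 7)
[15] T1.cas  hit  (counter 8, T1.r 7)
[16] T0.cas  miss  (counter 8, T0.r 7)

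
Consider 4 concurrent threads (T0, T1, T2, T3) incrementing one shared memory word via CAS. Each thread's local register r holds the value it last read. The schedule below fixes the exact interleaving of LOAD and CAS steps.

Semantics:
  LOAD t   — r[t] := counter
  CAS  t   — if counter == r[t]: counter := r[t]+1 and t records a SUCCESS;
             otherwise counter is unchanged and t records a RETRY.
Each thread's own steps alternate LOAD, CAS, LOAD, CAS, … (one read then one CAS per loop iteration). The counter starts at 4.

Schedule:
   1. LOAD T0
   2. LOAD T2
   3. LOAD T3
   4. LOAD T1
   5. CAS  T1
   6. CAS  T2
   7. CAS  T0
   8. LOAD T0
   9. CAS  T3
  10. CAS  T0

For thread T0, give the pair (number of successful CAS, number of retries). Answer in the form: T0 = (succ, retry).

1. LOAD T0 → mem=4 r[T0]=4 [LOAD]
2. LOAD T2 → mem=4 r[T2]=4 [LOAD]
3. LOAD T3 → mem=4 r[T3]=4 [LOAD]
4. LOAD T1 → mem=4 r[T1]=4 [LOAD]
5. CAS T1 → mem=5 r[T1]=4 [OK]
6. CAS T2 → mem=5 r[T2]=4 [RETRY]
7. CAS T0 → mem=5 r[T0]=4 [RETRY]
8. LOAD T0 → mem=5 r[T0]=5 [LOAD]
9. CAS T3 → mem=5 r[T3]=4 [RETRY]
10. CAS T0 → mem=6 r[T0]=5 [OK]

T0 = (1, 1)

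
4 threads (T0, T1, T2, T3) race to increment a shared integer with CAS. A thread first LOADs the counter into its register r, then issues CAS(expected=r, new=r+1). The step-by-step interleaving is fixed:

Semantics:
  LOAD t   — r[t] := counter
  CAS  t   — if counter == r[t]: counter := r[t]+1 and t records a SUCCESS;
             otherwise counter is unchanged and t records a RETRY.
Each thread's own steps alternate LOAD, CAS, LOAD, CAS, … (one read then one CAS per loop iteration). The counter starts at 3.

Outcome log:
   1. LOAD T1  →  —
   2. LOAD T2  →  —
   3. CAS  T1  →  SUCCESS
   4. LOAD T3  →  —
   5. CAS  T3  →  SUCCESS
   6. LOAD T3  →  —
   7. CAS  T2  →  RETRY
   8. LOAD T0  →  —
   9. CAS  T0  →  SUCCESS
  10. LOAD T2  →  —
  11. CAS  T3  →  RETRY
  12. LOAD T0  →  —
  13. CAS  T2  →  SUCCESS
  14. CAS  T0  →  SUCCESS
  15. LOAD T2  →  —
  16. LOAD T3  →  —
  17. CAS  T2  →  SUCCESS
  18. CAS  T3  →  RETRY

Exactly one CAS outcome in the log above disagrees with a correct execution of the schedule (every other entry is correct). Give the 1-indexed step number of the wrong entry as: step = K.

step = 14

Reference trace:
T1 LOAD — after: cnt=3, r=3 — load
T2 LOAD — after: cnt=3, r=3 — load
T1 CAS — after: cnt=4, r=3 — ok
T3 LOAD — after: cnt=4, r=4 — load
T3 CAS — after: cnt=5, r=4 — ok
T3 LOAD — after: cnt=5, r=5 — load
T2 CAS — after: cnt=5, r=3 — retry
T0 LOAD — after: cnt=5, r=5 — load
T0 CAS — after: cnt=6, r=5 — ok
T2 LOAD — after: cnt=6, r=6 — load
T3 CAS — after: cnt=6, r=5 — retry
T0 LOAD — after: cnt=6, r=6 — load
T2 CAS — after: cnt=7, r=6 — ok
T0 CAS — after: cnt=7, r=6 — retry
T2 LOAD — after: cnt=7, r=7 — load
T3 LOAD — after: cnt=7, r=7 — load
T2 CAS — after: cnt=8, r=7 — ok
T3 CAS — after: cnt=8, r=7 — retry
Log disagrees first at step 14.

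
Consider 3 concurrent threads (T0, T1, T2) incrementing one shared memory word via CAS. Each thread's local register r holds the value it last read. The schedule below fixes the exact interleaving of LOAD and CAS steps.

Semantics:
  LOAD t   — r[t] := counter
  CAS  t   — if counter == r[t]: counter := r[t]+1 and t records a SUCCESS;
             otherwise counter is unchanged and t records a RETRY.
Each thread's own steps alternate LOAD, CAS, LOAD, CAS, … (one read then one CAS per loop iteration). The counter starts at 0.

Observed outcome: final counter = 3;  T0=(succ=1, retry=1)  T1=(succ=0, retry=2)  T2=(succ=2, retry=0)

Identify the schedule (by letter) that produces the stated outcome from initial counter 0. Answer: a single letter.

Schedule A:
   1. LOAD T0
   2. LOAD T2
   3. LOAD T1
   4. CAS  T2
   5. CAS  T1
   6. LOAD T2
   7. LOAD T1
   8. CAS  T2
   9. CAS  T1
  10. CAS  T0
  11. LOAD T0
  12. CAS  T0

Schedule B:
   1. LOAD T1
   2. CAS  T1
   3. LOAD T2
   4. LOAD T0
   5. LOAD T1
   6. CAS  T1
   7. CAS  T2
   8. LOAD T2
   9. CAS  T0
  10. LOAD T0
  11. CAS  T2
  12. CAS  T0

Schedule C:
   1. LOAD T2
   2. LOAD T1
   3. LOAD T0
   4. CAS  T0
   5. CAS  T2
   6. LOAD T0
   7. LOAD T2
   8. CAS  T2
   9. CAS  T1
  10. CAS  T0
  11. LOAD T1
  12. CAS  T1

A

Tracing schedule A:
T0 LOAD — after: cnt=0, r=0 — load
T2 LOAD — after: cnt=0, r=0 — load
T1 LOAD — after: cnt=0, r=0 — load
T2 CAS — after: cnt=1, r=0 — ok
T1 CAS — after: cnt=1, r=0 — retry
T2 LOAD — after: cnt=1, r=1 — load
T1 LOAD — after: cnt=1, r=1 — load
T2 CAS — after: cnt=2, r=1 — ok
T1 CAS — after: cnt=2, r=1 — retry
T0 CAS — after: cnt=2, r=0 — retry
T0 LOAD — after: cnt=2, r=2 — load
T0 CAS — after: cnt=3, r=2 — ok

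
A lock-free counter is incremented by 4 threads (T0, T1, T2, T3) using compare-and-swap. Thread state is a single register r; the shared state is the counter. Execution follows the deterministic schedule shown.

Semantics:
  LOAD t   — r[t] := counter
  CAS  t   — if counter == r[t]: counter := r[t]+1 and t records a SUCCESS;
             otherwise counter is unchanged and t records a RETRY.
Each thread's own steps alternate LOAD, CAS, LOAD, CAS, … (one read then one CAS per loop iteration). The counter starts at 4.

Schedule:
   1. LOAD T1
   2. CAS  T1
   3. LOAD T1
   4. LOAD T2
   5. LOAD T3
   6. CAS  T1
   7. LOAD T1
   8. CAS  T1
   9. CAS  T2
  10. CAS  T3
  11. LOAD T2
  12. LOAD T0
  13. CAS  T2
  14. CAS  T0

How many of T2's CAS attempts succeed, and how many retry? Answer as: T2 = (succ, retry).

[1] T1.load  rd  (counter 4, T1.r 4)
[2] T1.cas  hit  (counter 5, T1.r 4)
[3] T1.load  rd  (counter 5, T1.r 5)
[4] T2.load  rd  (counter 5, T2.r 5)
[5] T3.load  rd  (counter 5, T3.r 5)
[6] T1.cas  hit  (counter 6, T1.r 5)
[7] T1.load  rd  (counter 6, T1.r 6)
[8] T1.cas  hit  (counter 7, T1.r 6)
[9] T2.cas  miss  (counter 7, T2.r 5)
[10] T3.cas  miss  (counter 7, T3.r 5)
[11] T2.load  rd  (counter 7, T2.r 7)
[12] T0.load  rd  (counter 7, T0.r 7)
[13] T2.cas  hit  (counter 8, T2.r 7)
[14] T0.cas  miss  (counter 8, T0.r 7)

T2 = (1, 1)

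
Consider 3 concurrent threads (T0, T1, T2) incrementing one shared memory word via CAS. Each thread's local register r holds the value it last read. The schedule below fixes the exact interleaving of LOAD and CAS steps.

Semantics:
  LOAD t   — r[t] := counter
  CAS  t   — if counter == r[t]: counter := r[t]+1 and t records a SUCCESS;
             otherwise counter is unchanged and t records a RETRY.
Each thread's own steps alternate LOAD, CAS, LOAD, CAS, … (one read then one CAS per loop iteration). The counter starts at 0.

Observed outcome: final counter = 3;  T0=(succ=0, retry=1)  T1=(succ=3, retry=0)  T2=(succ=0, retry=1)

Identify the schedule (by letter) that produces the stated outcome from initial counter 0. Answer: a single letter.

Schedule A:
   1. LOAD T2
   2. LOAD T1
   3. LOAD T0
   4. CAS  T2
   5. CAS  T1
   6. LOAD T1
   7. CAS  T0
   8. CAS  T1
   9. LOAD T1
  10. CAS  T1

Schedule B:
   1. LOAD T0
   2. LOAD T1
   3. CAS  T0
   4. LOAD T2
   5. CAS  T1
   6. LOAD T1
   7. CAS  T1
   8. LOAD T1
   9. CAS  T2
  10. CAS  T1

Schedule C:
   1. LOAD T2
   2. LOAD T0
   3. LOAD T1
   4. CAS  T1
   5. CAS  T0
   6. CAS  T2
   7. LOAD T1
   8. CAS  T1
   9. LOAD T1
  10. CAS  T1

Tracing schedule C:
1. LOAD T2 → mem=0 r[T2]=0 [LOAD]
2. LOAD T0 → mem=0 r[T0]=0 [LOAD]
3. LOAD T1 → mem=0 r[T1]=0 [LOAD]
4. CAS T1 → mem=1 r[T1]=0 [OK]
5. CAS T0 → mem=1 r[T0]=0 [RETRY]
6. CAS T2 → mem=1 r[T2]=0 [RETRY]
7. LOAD T1 → mem=1 r[T1]=1 [LOAD]
8. CAS T1 → mem=2 r[T1]=1 [OK]
9. LOAD T1 → mem=2 r[T1]=2 [LOAD]
10. CAS T1 → mem=3 r[T1]=2 [OK]

C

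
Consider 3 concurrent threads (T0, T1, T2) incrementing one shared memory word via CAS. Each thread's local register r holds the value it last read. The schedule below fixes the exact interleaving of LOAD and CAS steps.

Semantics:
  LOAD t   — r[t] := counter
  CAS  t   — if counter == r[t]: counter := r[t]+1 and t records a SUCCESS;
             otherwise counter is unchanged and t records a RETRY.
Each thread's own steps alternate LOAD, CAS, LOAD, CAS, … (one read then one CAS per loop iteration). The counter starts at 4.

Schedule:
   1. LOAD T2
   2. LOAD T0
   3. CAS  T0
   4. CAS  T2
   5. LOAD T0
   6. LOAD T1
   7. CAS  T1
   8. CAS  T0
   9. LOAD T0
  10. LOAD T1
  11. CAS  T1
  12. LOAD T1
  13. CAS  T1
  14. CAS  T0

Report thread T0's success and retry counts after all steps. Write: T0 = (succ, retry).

T0 = (1, 2)

#1 T2 reads 4
#2 T0 reads 4
#3 T0 CAS(4→5) writes; counter now 5
#4 T2 CAS(4→5) fails; counter now 5
#5 T0 reads 5
#6 T1 reads 5
#7 T1 CAS(5→6) writes; counter now 6
#8 T0 CAS(5→6) fails; counter now 6
#9 T0 reads 6
#10 T1 reads 6
#11 T1 CAS(6→7) writes; counter now 7
#12 T1 reads 7
#13 T1 CAS(7→8) writes; counter now 8
#14 T0 CAS(6→7) fails; counter now 8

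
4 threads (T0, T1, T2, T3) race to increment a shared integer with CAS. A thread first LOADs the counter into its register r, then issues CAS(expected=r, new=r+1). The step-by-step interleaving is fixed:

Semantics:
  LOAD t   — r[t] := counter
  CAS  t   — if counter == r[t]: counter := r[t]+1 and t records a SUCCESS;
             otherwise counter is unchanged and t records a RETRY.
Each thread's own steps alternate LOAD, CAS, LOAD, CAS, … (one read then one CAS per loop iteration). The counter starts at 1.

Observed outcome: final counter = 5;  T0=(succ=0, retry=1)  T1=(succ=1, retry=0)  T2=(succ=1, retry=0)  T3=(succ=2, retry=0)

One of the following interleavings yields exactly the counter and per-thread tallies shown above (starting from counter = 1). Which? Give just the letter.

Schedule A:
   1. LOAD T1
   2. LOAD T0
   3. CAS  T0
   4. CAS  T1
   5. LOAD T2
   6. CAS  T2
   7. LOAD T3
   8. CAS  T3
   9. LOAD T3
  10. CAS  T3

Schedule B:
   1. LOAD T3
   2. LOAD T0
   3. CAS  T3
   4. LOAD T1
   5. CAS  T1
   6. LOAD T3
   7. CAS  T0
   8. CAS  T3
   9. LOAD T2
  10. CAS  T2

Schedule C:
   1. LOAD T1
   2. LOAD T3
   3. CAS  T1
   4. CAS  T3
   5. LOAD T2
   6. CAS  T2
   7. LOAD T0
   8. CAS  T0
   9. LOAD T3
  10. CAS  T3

Simulating candidate B:
step 1: T3 LOAD ⇒ load; ctr=1 reg=1
step 2: T0 LOAD ⇒ load; ctr=1 reg=1
step 3: T3 CAS ⇒ ok; ctr=2 reg=1
step 4: T1 LOAD ⇒ load; ctr=2 reg=2
step 5: T1 CAS ⇒ ok; ctr=3 reg=2
step 6: T3 LOAD ⇒ load; ctr=3 reg=3
step 7: T0 CAS ⇒ retry; ctr=3 reg=1
step 8: T3 CAS ⇒ ok; ctr=4 reg=3
step 9: T2 LOAD ⇒ load; ctr=4 reg=4
step 10: T2 CAS ⇒ ok; ctr=5 reg=4

B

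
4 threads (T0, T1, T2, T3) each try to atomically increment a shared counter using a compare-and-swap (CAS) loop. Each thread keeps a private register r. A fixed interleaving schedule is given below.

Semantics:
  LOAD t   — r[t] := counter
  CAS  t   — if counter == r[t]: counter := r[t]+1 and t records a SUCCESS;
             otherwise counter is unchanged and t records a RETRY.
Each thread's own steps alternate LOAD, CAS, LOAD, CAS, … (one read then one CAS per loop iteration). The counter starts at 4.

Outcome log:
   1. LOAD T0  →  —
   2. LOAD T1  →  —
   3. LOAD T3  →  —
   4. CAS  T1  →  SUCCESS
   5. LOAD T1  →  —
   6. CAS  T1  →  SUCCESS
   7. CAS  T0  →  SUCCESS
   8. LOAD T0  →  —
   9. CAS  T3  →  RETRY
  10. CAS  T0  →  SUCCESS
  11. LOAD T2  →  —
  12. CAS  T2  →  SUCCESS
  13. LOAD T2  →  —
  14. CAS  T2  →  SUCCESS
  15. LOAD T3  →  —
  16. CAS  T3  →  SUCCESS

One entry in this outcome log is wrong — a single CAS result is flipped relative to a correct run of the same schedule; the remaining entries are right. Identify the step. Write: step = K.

step = 7

Re-executing:
   1) LOAD T0:  M=4  r_T0=4
   2) LOAD T1:  M=4  r_T1=4
   3) LOAD T3:  M=4  r_T3=4
   4) CAS  T1:  M=5  r_T1=4 ✓
   5) LOAD T1:  M=5  r_T1=5
   6) CAS  T1:  M=6  r_T1=5 ✓
   7) CAS  T0:  M=6  r_T0=4 ✗
   8) LOAD T0:  M=6  r_T0=6
   9) CAS  T3:  M=6  r_T3=4 ✗
  10) CAS  T0:  M=7  r_T0=6 ✓
  11) LOAD T2:  M=7  r_T2=7
  12) CAS  T2:  M=8  r_T2=7 ✓
  13) LOAD T2:  M=8  r_T2=8
  14) CAS  T2:  M=9  r_T2=8 ✓
  15) LOAD T3:  M=9  r_T3=9
  16) CAS  T3:  M=10  r_T3=9 ✓
Log disagrees first at step 7.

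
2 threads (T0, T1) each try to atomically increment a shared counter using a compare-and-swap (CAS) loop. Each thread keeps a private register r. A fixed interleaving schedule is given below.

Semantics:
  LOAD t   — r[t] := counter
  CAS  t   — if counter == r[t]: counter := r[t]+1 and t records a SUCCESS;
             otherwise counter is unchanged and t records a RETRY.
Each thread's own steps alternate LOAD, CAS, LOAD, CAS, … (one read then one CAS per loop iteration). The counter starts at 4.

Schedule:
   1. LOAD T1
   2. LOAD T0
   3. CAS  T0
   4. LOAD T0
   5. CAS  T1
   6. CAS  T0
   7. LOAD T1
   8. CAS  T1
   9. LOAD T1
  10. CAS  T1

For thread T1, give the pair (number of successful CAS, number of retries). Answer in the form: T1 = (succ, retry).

step 1: T1 LOAD ⇒ load; ctr=4 reg=4
step 2: T0 LOAD ⇒ load; ctr=4 reg=4
step 3: T0 CAS ⇒ ok; ctr=5 reg=4
step 4: T0 LOAD ⇒ load; ctr=5 reg=5
step 5: T1 CAS ⇒ retry; ctr=5 reg=4
step 6: T0 CAS ⇒ ok; ctr=6 reg=5
step 7: T1 LOAD ⇒ load; ctr=6 reg=6
step 8: T1 CAS ⇒ ok; ctr=7 reg=6
step 9: T1 LOAD ⇒ load; ctr=7 reg=7
step 10: T1 CAS ⇒ ok; ctr=8 reg=7

T1 = (2, 1)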